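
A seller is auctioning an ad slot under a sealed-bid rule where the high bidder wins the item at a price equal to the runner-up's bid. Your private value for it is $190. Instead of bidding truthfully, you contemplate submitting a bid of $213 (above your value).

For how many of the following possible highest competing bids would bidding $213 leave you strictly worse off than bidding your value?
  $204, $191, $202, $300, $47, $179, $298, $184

The deviation hurts exactly when the highest competing bid lies strictly between $190 and $213 — overbidding then wins at a price above your value.
$204: inside the interval → strictly worse (loss $14).
$191: inside the interval → strictly worse (loss $1).
$202: inside the interval → strictly worse (loss $12).
$300: above both → same outcome either way.
$47: below both → same outcome either way.
$179: below both → same outcome either way.
$298: above both → same outcome either way.
$184: below both → same outcome either way.
Count: 3.

3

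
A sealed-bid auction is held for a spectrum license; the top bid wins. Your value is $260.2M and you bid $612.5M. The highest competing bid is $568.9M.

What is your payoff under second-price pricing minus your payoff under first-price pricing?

You have the highest bid, so you win under either rule.
Second-price: pay $568.9M → payoff −$308.7M.
First-price: pay your own bid $612.5M → payoff −$352.3M.
Difference = −$308.7M − (−$352.3M) = $43.6M.

$43.6M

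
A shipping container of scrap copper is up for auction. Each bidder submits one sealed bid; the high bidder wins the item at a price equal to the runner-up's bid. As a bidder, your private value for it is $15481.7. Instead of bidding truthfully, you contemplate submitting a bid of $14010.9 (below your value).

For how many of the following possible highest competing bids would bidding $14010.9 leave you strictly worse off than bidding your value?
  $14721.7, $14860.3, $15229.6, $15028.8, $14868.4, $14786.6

6

The deviation hurts exactly when the highest competing bid lies strictly between $14010.9 and $15481.7 — underbidding then forfeits a profitable win.
$14721.7: inside the interval → strictly worse (loss $760).
$14860.3: inside the interval → strictly worse (loss $621.4).
$15229.6: inside the interval → strictly worse (loss $252.1).
$15028.8: inside the interval → strictly worse (loss $452.9).
$14868.4: inside the interval → strictly worse (loss $613.3).
$14786.6: inside the interval → strictly worse (loss $695.1).
Count: 6.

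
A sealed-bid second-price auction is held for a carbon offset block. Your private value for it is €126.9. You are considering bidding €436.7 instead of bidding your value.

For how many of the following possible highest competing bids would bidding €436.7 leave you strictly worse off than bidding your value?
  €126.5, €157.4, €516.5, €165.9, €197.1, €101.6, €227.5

The deviation hurts exactly when the highest competing bid lies strictly between €126.9 and €436.7 — overbidding then wins at a price above your value.
€126.5: below both → same outcome either way.
€157.4: inside the interval → strictly worse (loss €30.5).
€516.5: above both → same outcome either way.
€165.9: inside the interval → strictly worse (loss €39).
€197.1: inside the interval → strictly worse (loss €70.2).
€101.6: below both → same outcome either way.
€227.5: inside the interval → strictly worse (loss €100.6).
Count: 4.

4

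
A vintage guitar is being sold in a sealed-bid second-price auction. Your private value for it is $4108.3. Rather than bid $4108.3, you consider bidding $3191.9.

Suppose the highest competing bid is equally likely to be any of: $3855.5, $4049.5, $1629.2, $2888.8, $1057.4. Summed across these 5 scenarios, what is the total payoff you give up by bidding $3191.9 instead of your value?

$311.6

The deviation costs you only when the competing bid falls strictly between $3191.9 and $4108.3; elsewhere both bids give the same outcome.
$3855.5: truthful payoff $252.8, deviation payoff $0 → loss $252.8.
$4049.5: truthful payoff $58.8, deviation payoff $0 → loss $58.8.
$1629.2: outcomes coincide → loss $0.
$2888.8: outcomes coincide → loss $0.
$1057.4: outcomes coincide → loss $0.
Total loss = $252.8 + $58.8 = $311.6.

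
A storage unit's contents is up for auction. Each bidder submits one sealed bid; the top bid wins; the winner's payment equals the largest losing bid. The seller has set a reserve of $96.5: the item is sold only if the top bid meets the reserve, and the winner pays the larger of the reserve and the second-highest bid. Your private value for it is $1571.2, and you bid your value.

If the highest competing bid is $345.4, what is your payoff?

Your bid $1571.2 is the highest and exceeds the reserve.
Price = max(second-highest bid, reserve) = max($345.4, $96.5) = $345.4.
Payoff = $1571.2 − $345.4 = $1225.8.

$1225.8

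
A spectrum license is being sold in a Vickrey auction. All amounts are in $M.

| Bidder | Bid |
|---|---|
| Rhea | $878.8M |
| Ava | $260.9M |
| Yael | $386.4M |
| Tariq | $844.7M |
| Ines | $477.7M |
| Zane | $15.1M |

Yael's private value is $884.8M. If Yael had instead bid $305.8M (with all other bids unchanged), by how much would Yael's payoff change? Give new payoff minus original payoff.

The highest bid among the other bidders is $878.8M; Yael's bid doesn't change that.
Original bid $386.4M: Yael is not highest (top rival bid is $878.8M); payoff $0M.
Alternative bid $305.8M: Yael is not highest (top rival bid is $878.8M); payoff $0M.
Change in payoff = $0M − ($0M) = $0M.

$0M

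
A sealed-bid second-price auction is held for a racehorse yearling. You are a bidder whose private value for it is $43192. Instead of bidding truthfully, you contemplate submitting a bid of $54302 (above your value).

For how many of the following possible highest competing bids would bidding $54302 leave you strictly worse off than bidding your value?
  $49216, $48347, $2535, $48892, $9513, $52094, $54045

5

The deviation hurts exactly when the highest competing bid lies strictly between $43192 and $54302 — overbidding then wins at a price above your value.
$49216: inside the interval → strictly worse (loss $6024).
$48347: inside the interval → strictly worse (loss $5155).
$2535: below both → same outcome either way.
$48892: inside the interval → strictly worse (loss $5700).
$9513: below both → same outcome either way.
$52094: inside the interval → strictly worse (loss $8902).
$54045: inside the interval → strictly worse (loss $10853).
Count: 5.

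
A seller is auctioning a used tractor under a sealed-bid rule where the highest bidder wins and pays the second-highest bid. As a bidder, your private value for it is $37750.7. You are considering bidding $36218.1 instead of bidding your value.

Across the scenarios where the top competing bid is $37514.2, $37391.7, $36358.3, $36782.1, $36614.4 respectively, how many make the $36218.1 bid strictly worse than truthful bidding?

The deviation hurts exactly when the highest competing bid lies strictly between $36218.1 and $37750.7 — underbidding then forfeits a profitable win.
$37514.2: inside the interval → strictly worse (loss $236.5).
$37391.7: inside the interval → strictly worse (loss $359).
$36358.3: inside the interval → strictly worse (loss $1392.4).
$36782.1: inside the interval → strictly worse (loss $968.6).
$36614.4: inside the interval → strictly worse (loss $1136.3).
Count: 5.

5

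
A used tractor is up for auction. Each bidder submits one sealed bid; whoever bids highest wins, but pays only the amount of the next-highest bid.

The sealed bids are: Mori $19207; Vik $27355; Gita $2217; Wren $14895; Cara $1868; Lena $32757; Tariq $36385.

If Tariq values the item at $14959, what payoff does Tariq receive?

Highest bid: Tariq at $36385, so Tariq wins.
Second-highest bid: Lena at $32757 — that is the price the winner pays.
Tariq's payoff = value − price = $14959 − $32757 = −$17798.

−$17798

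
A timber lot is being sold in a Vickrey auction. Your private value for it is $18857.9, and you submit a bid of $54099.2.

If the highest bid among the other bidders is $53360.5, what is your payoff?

−$34502.6

Your bid $54099.2 exceeds the highest competing bid $53360.5, so you win.
In a second-price auction the winner pays the second-highest bid, $53360.5.
Payoff = value − price = $18857.9 − $53360.5 = −$34502.6.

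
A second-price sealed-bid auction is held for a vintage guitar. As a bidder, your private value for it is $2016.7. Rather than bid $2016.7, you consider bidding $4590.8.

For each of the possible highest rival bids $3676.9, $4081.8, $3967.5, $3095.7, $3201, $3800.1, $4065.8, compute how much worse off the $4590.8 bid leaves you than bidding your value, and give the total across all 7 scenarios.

The deviation costs you only when the competing bid falls strictly between $2016.7 and $4590.8; elsewhere both bids give the same outcome.
$3676.9: truthful payoff $0, deviation payoff −$1660.2 → loss $1660.2.
$4081.8: truthful payoff $0, deviation payoff −$2065.1 → loss $2065.1.
$3967.5: truthful payoff $0, deviation payoff −$1950.8 → loss $1950.8.
$3095.7: truthful payoff $0, deviation payoff −$1079 → loss $1079.
$3201: truthful payoff $0, deviation payoff −$1184.3 → loss $1184.3.
$3800.1: truthful payoff $0, deviation payoff −$1783.4 → loss $1783.4.
$4065.8: truthful payoff $0, deviation payoff −$2049.1 → loss $2049.1.
Total loss = $1660.2 + $2065.1 + $1950.8 + $1079 + $1184.3 + $1783.4 + $2049.1 = $11771.9.
Truthful bidding weakly dominates here: raising your bid can only win items priced above your value, and lowering it can only forfeit items priced below.

$11771.9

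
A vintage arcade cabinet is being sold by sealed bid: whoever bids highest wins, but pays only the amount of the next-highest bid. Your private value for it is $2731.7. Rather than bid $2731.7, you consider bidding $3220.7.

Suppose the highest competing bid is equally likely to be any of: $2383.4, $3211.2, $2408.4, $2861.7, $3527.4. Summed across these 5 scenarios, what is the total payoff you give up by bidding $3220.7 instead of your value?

The deviation costs you only when the competing bid falls strictly between $2731.7 and $3220.7; elsewhere both bids give the same outcome.
$2383.4: outcomes coincide → loss $0.
$3211.2: truthful payoff $0, deviation payoff −$479.5 → loss $479.5.
$2408.4: outcomes coincide → loss $0.
$2861.7: truthful payoff $0, deviation payoff −$130 → loss $130.
$3527.4: outcomes coincide → loss $0.
Total loss = $479.5 + $130 = $609.5.
In a second-price auction your bid sets only whether you win, not what you pay, so bidding your true value is weakly dominant.

$609.5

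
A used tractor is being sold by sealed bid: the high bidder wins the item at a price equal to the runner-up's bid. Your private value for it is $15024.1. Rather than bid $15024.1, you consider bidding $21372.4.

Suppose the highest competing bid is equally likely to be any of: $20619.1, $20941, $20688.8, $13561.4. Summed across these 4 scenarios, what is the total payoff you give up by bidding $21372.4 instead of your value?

$17176.6

The deviation costs you only when the competing bid falls strictly between $15024.1 and $21372.4; elsewhere both bids give the same outcome.
$20619.1: truthful payoff $0, deviation payoff −$5595 → loss $5595.
$20941: truthful payoff $0, deviation payoff −$5916.9 → loss $5916.9.
$20688.8: truthful payoff $0, deviation payoff −$5664.7 → loss $5664.7.
$13561.4: outcomes coincide → loss $0.
Total loss = $5595 + $5916.9 + $5664.7 = $17176.6.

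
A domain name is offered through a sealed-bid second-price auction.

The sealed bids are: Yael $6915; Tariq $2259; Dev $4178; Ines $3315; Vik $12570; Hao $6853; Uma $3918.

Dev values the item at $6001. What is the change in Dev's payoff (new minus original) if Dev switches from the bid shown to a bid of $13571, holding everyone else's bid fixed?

−$6569

The highest bid among the other bidders is $12570; Dev's bid doesn't change that.
Original bid $4178: Dev is not highest (top rival bid is $12570); payoff $0.
Alternative bid $13571: Dev is highest, pays the top rival bid $12570; payoff $6001 − $12570 = −$6569.
Change in payoff = −$6569 − ($0) = −$6569.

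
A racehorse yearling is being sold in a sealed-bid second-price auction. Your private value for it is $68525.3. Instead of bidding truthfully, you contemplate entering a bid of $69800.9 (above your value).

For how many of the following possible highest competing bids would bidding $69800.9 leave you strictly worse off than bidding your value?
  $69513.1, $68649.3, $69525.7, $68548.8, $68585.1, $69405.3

The deviation hurts exactly when the highest competing bid lies strictly between $68525.3 and $69800.9 — overbidding then wins at a price above your value.
$69513.1: inside the interval → strictly worse (loss $987.8).
$68649.3: inside the interval → strictly worse (loss $124).
$69525.7: inside the interval → strictly worse (loss $1000.4).
$68548.8: inside the interval → strictly worse (loss $23.5).
$68585.1: inside the interval → strictly worse (loss $59.8).
$69405.3: inside the interval → strictly worse (loss $880).
Count: 6.

6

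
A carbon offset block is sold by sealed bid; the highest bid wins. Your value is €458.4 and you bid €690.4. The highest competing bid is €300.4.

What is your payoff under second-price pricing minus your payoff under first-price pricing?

You have the highest bid, so you win under either rule.
Second-price: pay €300.4 → payoff €158.
First-price: pay your own bid €690.4 → payoff −€232.
Difference = €158 − (−€232) = €390.

€390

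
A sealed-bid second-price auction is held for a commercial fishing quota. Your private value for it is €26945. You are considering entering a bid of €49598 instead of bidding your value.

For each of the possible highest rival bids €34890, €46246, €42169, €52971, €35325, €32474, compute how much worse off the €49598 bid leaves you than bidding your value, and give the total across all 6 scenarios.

The deviation costs you only when the competing bid falls strictly between €26945 and €49598; elsewhere both bids give the same outcome.
€34890: truthful payoff €0, deviation payoff −€7945 → loss €7945.
€46246: truthful payoff €0, deviation payoff −€19301 → loss €19301.
€42169: truthful payoff €0, deviation payoff −€15224 → loss €15224.
€52971: outcomes coincide → loss €0.
€35325: truthful payoff €0, deviation payoff −€8380 → loss €8380.
€32474: truthful payoff €0, deviation payoff −€5529 → loss €5529.
Total loss = €7945 + €19301 + €15224 + €8380 + €5529 = €56379.
Because the price is fixed by the runner-up's bid, deviating from your value can only change a good outcome into a bad one — never the reverse.

€56379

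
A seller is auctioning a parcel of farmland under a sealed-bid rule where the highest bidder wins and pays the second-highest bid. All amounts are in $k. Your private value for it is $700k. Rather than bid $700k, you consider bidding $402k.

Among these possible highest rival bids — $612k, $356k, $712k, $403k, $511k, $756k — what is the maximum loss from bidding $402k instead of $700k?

$612k: truthful gives $88k, deviation gives $0k → loss $88k.
$356k: same outcome either way → loss $0k.
$712k: same outcome either way → loss $0k.
$403k: truthful gives $297k, deviation gives $0k → loss $297k.
$511k: truthful gives $189k, deviation gives $0k → loss $189k.
$756k: same outcome either way → loss $0k.
Maximum loss: $297k.

$297k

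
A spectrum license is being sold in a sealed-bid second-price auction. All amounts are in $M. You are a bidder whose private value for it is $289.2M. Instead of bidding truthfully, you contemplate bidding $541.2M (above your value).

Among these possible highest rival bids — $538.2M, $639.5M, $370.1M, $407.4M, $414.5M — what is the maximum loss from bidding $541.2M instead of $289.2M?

$538.2M: truthful gives $0M, deviation gives −$249M → loss $249M.
$639.5M: same outcome either way → loss $0M.
$370.1M: truthful gives $0M, deviation gives −$80.9M → loss $80.9M.
$407.4M: truthful gives $0M, deviation gives −$118.2M → loss $118.2M.
$414.5M: truthful gives $0M, deviation gives −$125.3M → loss $125.3M.
Maximum loss: $249M.

$249M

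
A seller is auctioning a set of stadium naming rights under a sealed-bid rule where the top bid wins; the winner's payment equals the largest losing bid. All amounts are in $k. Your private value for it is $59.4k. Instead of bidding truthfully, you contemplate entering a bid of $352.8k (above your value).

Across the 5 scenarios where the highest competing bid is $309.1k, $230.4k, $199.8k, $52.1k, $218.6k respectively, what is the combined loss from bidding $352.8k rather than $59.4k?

$720.3k

The deviation costs you only when the competing bid falls strictly between $59.4k and $352.8k; elsewhere both bids give the same outcome.
$309.1k: truthful payoff $0k, deviation payoff −$249.7k → loss $249.7k.
$230.4k: truthful payoff $0k, deviation payoff −$171k → loss $171k.
$199.8k: truthful payoff $0k, deviation payoff −$140.4k → loss $140.4k.
$52.1k: outcomes coincide → loss $0k.
$218.6k: truthful payoff $0k, deviation payoff −$159.2k → loss $159.2k.
Total loss = $249.7k + $171k + $140.4k + $159.2k = $720.3k.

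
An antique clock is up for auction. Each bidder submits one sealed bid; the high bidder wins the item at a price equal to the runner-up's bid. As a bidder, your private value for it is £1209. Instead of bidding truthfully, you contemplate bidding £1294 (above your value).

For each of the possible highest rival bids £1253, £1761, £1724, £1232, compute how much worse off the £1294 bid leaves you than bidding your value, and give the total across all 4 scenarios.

The deviation costs you only when the competing bid falls strictly between £1209 and £1294; elsewhere both bids give the same outcome.
£1253: truthful payoff £0, deviation payoff −£44 → loss £44.
£1761: outcomes coincide → loss £0.
£1724: outcomes coincide → loss £0.
£1232: truthful payoff £0, deviation payoff −£23 → loss £23.
Total loss = £44 + £23 = £67.
Truthful bidding weakly dominates here: raising your bid can only win items priced above your value, and lowering it can only forfeit items priced below.

£67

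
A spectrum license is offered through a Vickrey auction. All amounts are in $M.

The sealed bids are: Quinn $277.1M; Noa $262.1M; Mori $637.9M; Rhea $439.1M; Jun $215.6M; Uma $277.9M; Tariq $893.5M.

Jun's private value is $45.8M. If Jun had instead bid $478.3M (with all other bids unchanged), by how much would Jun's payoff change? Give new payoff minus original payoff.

The highest bid among the other bidders is $893.5M; Jun's bid doesn't change that.
Original bid $215.6M: Jun is not highest (top rival bid is $893.5M); payoff $0M.
Alternative bid $478.3M: Jun is not highest (top rival bid is $893.5M); payoff $0M.
Change in payoff = $0M − ($0M) = $0M.

$0M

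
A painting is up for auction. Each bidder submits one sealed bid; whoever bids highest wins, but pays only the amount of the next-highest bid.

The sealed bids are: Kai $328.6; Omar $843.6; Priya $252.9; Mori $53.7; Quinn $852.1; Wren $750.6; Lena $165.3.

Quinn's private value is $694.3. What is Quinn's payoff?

−$149.3

Highest bid: Quinn at $852.1, so Quinn wins.
Second-highest bid: Omar at $843.6 — that is the price the winner pays.
Quinn's payoff = value − price = $694.3 − $843.6 = −$149.3.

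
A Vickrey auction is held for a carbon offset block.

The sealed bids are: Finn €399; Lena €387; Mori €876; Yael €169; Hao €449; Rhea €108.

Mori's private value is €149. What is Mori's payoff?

−€300

Highest bid: Mori at €876, so Mori wins.
Second-highest bid: Hao at €449 — that is the price the winner pays.
Mori's payoff = value − price = €149 − €449 = −€300.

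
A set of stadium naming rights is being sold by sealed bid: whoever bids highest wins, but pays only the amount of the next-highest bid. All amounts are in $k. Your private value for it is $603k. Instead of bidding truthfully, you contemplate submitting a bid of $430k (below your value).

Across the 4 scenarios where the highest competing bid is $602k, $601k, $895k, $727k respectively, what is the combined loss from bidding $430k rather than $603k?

The deviation costs you only when the competing bid falls strictly between $430k and $603k; elsewhere both bids give the same outcome.
$602k: truthful payoff $1k, deviation payoff $0k → loss $1k.
$601k: truthful payoff $2k, deviation payoff $0k → loss $2k.
$895k: outcomes coincide → loss $0k.
$727k: outcomes coincide → loss $0k.
Total loss = $1k + $2k = $3k.

$3k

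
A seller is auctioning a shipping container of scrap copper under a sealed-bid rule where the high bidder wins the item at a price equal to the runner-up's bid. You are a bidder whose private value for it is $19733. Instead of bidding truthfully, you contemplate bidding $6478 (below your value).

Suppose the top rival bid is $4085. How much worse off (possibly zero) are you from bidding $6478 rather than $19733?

Bidding your value $19733: you win (since $19733 > $4085) and pay $4085. Payoff $15648.
Bidding $6478: you win and pay $4085. Payoff $19733 − $4085 = $15648.
Difference = $15648 − $15648 = $0; both bids lead to the same outcome because the competing bid is below both your value and your alternative bid.

$0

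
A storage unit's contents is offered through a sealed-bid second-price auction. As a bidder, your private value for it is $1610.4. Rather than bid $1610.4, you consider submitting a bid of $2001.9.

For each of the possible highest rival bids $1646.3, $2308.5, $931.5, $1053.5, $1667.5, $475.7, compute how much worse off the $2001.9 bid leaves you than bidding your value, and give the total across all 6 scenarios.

The deviation costs you only when the competing bid falls strictly between $1610.4 and $2001.9; elsewhere both bids give the same outcome.
$1646.3: truthful payoff $0, deviation payoff −$35.9 → loss $35.9.
$2308.5: outcomes coincide → loss $0.
$931.5: outcomes coincide → loss $0.
$1053.5: outcomes coincide → loss $0.
$1667.5: truthful payoff $0, deviation payoff −$57.1 → loss $57.1.
$475.7: outcomes coincide → loss $0.
Total loss = $35.9 + $57.1 = $93.

$93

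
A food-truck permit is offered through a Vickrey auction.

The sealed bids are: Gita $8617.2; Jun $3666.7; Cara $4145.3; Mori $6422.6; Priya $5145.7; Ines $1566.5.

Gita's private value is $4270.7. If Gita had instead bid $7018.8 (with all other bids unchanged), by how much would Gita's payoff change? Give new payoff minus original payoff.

The highest bid among the other bidders is $6422.6; Gita's bid doesn't change that.
Original bid $8617.2: Gita is highest, pays the top rival bid $6422.6; payoff $4270.7 − $6422.6 = −$2151.9.
Alternative bid $7018.8: Gita is highest, pays the top rival bid $6422.6; payoff $4270.7 − $6422.6 = −$2151.9.
Change in payoff = −$2151.9 − (−$2151.9) = $0.

$0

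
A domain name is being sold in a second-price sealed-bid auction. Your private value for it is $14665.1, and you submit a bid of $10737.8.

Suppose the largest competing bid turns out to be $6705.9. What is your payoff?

Your bid $10737.8 exceeds the highest competing bid $6705.9, so you win.
In a second-price auction the winner pays the second-highest bid, $6705.9.
Payoff = value − price = $14665.1 − $6705.9 = $7959.2.

$7959.2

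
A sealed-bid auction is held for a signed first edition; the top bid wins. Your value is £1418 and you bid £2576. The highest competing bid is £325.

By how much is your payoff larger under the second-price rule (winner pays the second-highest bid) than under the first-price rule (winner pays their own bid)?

£2251

You have the highest bid, so you win under either rule.
Second-price: pay £325 → payoff £1093.
First-price: pay your own bid £2576 → payoff −£1158.
Difference = £1093 − (−£1158) = £2251.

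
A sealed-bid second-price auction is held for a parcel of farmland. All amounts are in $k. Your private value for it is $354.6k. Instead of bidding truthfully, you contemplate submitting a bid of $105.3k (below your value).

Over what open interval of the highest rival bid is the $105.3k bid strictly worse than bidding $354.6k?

($105.3k, $354.6k)

If the competing bid is below $105.3k, both bids win at the same price — no difference.
If it is above $354.6k, both bids lose — no difference.
If it lies strictly between $105.3k and $354.6k, bidding your value wins at a price below your value (positive payoff) while bidding $105.3k loses (payoff 0).
So the deviation strictly hurts on the open interval ($105.3k, $354.6k).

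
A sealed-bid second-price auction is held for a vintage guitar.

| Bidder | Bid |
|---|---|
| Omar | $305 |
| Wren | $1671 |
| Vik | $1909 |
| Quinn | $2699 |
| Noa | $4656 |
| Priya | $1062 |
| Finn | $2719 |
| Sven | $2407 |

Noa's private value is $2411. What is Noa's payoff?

Highest bid: Noa at $4656, so Noa wins.
Second-highest bid: Finn at $2719 — that is the price the winner pays.
Noa's payoff = value − price = $2411 − $2719 = −$308.

−$308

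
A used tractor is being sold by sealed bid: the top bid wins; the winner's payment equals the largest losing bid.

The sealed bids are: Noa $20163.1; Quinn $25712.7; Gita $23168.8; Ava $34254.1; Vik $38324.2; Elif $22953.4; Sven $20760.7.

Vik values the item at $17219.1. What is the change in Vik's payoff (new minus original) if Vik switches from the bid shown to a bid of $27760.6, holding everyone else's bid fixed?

The highest bid among the other bidders is $34254.1; Vik's bid doesn't change that.
Original bid $38324.2: Vik is highest, pays the top rival bid $34254.1; payoff $17219.1 − $34254.1 = −$17035.
Alternative bid $27760.6: Vik is not highest (top rival bid is $34254.1); payoff $0.
Change in payoff = $0 − (−$17035) = $17035.

$17035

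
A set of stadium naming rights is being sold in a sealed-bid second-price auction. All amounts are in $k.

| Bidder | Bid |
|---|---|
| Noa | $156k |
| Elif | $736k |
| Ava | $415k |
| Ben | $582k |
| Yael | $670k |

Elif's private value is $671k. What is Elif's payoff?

$1k

Highest bid: Elif at $736k, so Elif wins.
Second-highest bid: Yael at $670k — that is the price the winner pays.
Elif's payoff = value − price = $671k − $670k = $1k.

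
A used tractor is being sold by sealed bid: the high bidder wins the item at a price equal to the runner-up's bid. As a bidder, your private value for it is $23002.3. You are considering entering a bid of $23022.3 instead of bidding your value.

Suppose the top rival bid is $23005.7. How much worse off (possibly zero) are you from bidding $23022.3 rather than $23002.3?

Bidding your value $23002.3: you lose (since $23002.3 < $23005.7). Payoff $0.
Bidding $23022.3: you win and pay $23005.7. Payoff $23002.3 − $23005.7 = −$3.4.
The competing bid $23005.7 lies between your value and your inflated bid, so overbidding wins an item priced above your value.
Loss from deviating = $0 − (−$3.4) = $3.4.
Truthful bidding weakly dominates here: raising your bid can only win items priced above your value, and lowering it can only forfeit items priced below.

$3.4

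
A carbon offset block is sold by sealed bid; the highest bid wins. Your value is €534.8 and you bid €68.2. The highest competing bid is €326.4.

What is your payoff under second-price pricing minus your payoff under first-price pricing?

Your bid €68.2 is below €326.4, so you lose under either rule.
Payoff is €0 in both cases; difference = €0.

€0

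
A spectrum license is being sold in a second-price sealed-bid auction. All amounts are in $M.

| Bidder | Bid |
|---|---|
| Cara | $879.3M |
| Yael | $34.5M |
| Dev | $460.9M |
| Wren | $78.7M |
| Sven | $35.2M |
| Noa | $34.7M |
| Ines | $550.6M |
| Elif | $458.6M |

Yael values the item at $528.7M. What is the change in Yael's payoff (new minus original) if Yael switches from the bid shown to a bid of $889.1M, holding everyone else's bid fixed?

−$350.6M

The highest bid among the other bidders is $879.3M; Yael's bid doesn't change that.
Original bid $34.5M: Yael is not highest (top rival bid is $879.3M); payoff $0M.
Alternative bid $889.1M: Yael is highest, pays the top rival bid $879.3M; payoff $528.7M − $879.3M = −$350.6M.
Change in payoff = −$350.6M − ($0M) = −$350.6M.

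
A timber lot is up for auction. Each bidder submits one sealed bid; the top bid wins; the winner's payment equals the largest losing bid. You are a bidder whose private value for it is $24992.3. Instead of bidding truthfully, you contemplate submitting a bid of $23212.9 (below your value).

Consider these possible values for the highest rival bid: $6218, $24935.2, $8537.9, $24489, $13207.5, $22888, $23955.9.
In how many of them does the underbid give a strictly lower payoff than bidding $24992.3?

The deviation hurts exactly when the highest competing bid lies strictly between $23212.9 and $24992.3 — underbidding then forfeits a profitable win.
$6218: below both → same outcome either way.
$24935.2: inside the interval → strictly worse (loss $57.1).
$8537.9: below both → same outcome either way.
$24489: inside the interval → strictly worse (loss $503.3).
$13207.5: below both → same outcome either way.
$22888: below both → same outcome either way.
$23955.9: inside the interval → strictly worse (loss $1036.4).
Count: 3.

3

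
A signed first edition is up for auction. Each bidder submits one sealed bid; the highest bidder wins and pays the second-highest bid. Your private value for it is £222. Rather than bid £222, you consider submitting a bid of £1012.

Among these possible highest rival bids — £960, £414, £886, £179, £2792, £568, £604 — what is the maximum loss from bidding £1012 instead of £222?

£960: truthful gives £0, deviation gives −£738 → loss £738.
£414: truthful gives £0, deviation gives −£192 → loss £192.
£886: truthful gives £0, deviation gives −£664 → loss £664.
£179: same outcome either way → loss £0.
£2792: same outcome either way → loss £0.
£568: truthful gives £0, deviation gives −£346 → loss £346.
£604: truthful gives £0, deviation gives −£382 → loss £382.
Maximum loss: £738.

£738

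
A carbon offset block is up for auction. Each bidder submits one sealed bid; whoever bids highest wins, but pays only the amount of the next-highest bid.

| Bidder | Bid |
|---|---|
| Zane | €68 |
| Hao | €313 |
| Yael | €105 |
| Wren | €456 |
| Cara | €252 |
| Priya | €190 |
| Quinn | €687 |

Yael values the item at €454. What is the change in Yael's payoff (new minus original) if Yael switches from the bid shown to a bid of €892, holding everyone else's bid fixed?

−€233

The highest bid among the other bidders is €687; Yael's bid doesn't change that.
Original bid €105: Yael is not highest (top rival bid is €687); payoff €0.
Alternative bid €892: Yael is highest, pays the top rival bid €687; payoff €454 − €687 = −€233.
Change in payoff = −€233 − (€0) = −€233.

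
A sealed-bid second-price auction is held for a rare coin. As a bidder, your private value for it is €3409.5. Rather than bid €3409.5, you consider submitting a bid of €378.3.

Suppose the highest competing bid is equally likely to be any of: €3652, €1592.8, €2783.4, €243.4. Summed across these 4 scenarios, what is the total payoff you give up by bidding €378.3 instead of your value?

The deviation costs you only when the competing bid falls strictly between €378.3 and €3409.5; elsewhere both bids give the same outcome.
€3652: outcomes coincide → loss €0.
€1592.8: truthful payoff €1816.7, deviation payoff €0 → loss €1816.7.
€2783.4: truthful payoff €626.1, deviation payoff €0 → loss €626.1.
€243.4: outcomes coincide → loss €0.
Total loss = €1816.7 + €626.1 = €2442.8.

€2442.8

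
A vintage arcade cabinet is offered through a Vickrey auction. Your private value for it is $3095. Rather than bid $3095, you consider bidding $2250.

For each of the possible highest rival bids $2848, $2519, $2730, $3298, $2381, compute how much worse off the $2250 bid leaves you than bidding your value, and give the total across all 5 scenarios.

$1902

The deviation costs you only when the competing bid falls strictly between $2250 and $3095; elsewhere both bids give the same outcome.
$2848: truthful payoff $247, deviation payoff $0 → loss $247.
$2519: truthful payoff $576, deviation payoff $0 → loss $576.
$2730: truthful payoff $365, deviation payoff $0 → loss $365.
$3298: outcomes coincide → loss $0.
$2381: truthful payoff $714, deviation payoff $0 → loss $714.
Total loss = $247 + $576 + $365 + $714 = $1902.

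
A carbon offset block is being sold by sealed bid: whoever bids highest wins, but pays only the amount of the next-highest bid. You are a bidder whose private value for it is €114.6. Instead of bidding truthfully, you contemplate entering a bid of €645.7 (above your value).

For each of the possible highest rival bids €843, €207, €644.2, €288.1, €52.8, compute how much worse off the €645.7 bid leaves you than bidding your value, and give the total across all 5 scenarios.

€795.5

The deviation costs you only when the competing bid falls strictly between €114.6 and €645.7; elsewhere both bids give the same outcome.
€843: outcomes coincide → loss €0.
€207: truthful payoff €0, deviation payoff −€92.4 → loss €92.4.
€644.2: truthful payoff €0, deviation payoff −€529.6 → loss €529.6.
€288.1: truthful payoff €0, deviation payoff −€173.5 → loss €173.5.
€52.8: outcomes coincide → loss €0.
Total loss = €92.4 + €529.6 + €173.5 = €795.5.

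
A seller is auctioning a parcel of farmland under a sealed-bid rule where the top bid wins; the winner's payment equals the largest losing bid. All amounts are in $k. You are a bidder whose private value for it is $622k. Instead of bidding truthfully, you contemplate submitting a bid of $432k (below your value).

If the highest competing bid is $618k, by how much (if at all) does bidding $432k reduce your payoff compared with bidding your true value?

$4k

Bidding your value $622k: you win (since $622k > $618k) and pay $618k. Payoff $4k.
Bidding $432k: you lose. Payoff $0k.
The competing bid $618k lies between your shaded bid and your value, so underbidding forfeits an item you could have won at a profitable price.
Loss from deviating = $4k − ($0k) = $4k.
Because the price is fixed by the runner-up's bid, deviating from your value can only change a good outcome into a bad one — never the reverse.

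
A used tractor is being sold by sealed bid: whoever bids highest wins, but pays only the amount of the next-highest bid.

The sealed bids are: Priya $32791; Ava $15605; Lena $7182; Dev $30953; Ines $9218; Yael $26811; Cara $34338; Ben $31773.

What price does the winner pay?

$32791

Highest bid: Cara at $34338, so Cara wins.
Second-highest bid: Priya at $32791 — that is the price the winner pays.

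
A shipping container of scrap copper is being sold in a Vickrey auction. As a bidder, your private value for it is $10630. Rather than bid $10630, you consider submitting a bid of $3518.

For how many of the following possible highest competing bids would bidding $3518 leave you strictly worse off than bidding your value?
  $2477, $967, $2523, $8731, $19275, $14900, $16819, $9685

2

The deviation hurts exactly when the highest competing bid lies strictly between $3518 and $10630 — underbidding then forfeits a profitable win.
$2477: below both → same outcome either way.
$967: below both → same outcome either way.
$2523: below both → same outcome either way.
$8731: inside the interval → strictly worse (loss $1899).
$19275: above both → same outcome either way.
$14900: above both → same outcome either way.
$16819: above both → same outcome either way.
$9685: inside the interval → strictly worse (loss $945).
Count: 2.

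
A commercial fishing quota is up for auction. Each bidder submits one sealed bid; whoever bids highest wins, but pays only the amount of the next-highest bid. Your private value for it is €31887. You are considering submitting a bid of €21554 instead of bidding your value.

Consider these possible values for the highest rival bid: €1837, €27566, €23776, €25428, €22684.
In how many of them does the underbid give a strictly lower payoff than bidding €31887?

4

The deviation hurts exactly when the highest competing bid lies strictly between €21554 and €31887 — underbidding then forfeits a profitable win.
€1837: below both → same outcome either way.
€27566: inside the interval → strictly worse (loss €4321).
€23776: inside the interval → strictly worse (loss €8111).
€25428: inside the interval → strictly worse (loss €6459).
€22684: inside the interval → strictly worse (loss €9203).
Count: 4.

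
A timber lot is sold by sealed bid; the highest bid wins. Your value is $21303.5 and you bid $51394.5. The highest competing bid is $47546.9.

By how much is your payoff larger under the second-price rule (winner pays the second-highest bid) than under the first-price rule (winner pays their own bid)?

$3847.6

You have the highest bid, so you win under either rule.
Second-price: pay $47546.9 → payoff −$26243.4.
First-price: pay your own bid $51394.5 → payoff −$30091.
Difference = −$26243.4 − (−$30091) = $3847.6.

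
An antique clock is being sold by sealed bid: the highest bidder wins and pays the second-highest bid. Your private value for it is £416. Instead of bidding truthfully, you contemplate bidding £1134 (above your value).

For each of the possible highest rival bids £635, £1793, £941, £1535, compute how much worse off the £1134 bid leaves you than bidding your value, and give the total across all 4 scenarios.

The deviation costs you only when the competing bid falls strictly between £416 and £1134; elsewhere both bids give the same outcome.
£635: truthful payoff £0, deviation payoff −£219 → loss £219.
£1793: outcomes coincide → loss £0.
£941: truthful payoff £0, deviation payoff −£525 → loss £525.
£1535: outcomes coincide → loss £0.
Total loss = £219 + £525 = £744.
Truthful bidding weakly dominates here: raising your bid can only win items priced above your value, and lowering it can only forfeit items priced below.

£744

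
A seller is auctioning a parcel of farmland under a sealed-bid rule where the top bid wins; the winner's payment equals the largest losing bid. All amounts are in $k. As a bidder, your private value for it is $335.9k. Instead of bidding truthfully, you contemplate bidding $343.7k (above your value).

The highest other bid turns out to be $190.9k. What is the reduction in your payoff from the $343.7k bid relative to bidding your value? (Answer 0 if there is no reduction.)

$0k

Bidding your value $335.9k: you win (since $335.9k > $190.9k) and pay $190.9k. Payoff $145k.
Bidding $343.7k: you win and pay $190.9k. Payoff $335.9k − $190.9k = $145k.
Difference = $145k − $145k = $0k; both bids lead to the same outcome because the competing bid is below both your value and your alternative bid.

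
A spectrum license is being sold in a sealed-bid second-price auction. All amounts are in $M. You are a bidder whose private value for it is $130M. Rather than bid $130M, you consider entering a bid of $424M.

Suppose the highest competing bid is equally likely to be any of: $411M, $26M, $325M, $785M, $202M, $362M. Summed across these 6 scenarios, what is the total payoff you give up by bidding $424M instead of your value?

$780M

The deviation costs you only when the competing bid falls strictly between $130M and $424M; elsewhere both bids give the same outcome.
$411M: truthful payoff $0M, deviation payoff −$281M → loss $281M.
$26M: outcomes coincide → loss $0M.
$325M: truthful payoff $0M, deviation payoff −$195M → loss $195M.
$785M: outcomes coincide → loss $0M.
$202M: truthful payoff $0M, deviation payoff −$72M → loss $72M.
$362M: truthful payoff $0M, deviation payoff −$232M → loss $232M.
Total loss = $281M + $195M + $72M + $232M = $780M.
Because the price is fixed by the runner-up's bid, deviating from your value can only change a good outcome into a bad one — never the reverse.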